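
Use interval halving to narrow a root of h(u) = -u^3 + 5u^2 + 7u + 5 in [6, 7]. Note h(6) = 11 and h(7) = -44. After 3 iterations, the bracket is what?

[6.125, 6.25]

u = 6.5 gives h = -12.875, negative; keep [6, 6.5]
u = 6.25 gives h = -0.078125, negative; keep [6, 6.25]
u = 6.125 gives h = 5.669922, positive; keep [6.125, 6.25]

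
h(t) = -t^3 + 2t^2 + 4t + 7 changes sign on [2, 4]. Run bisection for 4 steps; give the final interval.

midpoint 3: h = 10 > 0 → [3, 4]
midpoint 3.5: h = 2.625 > 0 → [3.5, 4]
midpoint 3.75: h = -2.609375 < 0 → [3.5, 3.75]
midpoint 3.625: h = 0.1465 > 0 → [3.625, 3.75]

[3.625, 3.75]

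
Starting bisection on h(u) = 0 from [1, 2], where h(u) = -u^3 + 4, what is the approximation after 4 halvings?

h(1.5) = 0.625 > 0, so the root lies in [1.5, 2]
h(1.75) = -1.359375 < 0, so the root lies in [1.5, 1.75]
h(1.625) = -0.291016 < 0, so the root lies in [1.5, 1.625]
h(1.5625) = 0.1853 > 0, so the root lies in [1.5625, 1.625]

1.5625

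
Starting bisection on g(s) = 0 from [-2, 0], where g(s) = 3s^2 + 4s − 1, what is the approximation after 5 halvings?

-1.5625

s = -1 gives g = -2, negative; keep [-2, -1]
s = -1.5 gives g = -0.25, negative; keep [-2, -1.5]
s = -1.75 gives g = 1.1875, positive; keep [-1.75, -1.5]
s = -1.625 gives g = 0.4219, positive; keep [-1.625, -1.5]
s = -1.5625 gives g = 0.0742, positive; keep [-1.5625, -1.5]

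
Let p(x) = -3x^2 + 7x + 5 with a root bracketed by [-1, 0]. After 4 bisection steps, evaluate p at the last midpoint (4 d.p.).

m = -0.5, p(m) = 0.75 (+); new bracket [-1, -0.5]
m = -0.75, p(m) = -1.9375 (−); new bracket [-0.75, -0.5]
m = -0.625, p(m) = -0.546875 (−); new bracket [-0.625, -0.5]
m = -0.5625, p(m) = 0.1133 (+); new bracket [-0.625, -0.5625]

0.1133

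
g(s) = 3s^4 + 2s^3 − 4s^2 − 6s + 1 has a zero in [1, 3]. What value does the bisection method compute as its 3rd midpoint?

1.25

g(2) = 37 > 0, so the root lies in [1, 2]
g(1.5) = 4.9375 > 0, so the root lies in [1, 1.5]
g(1.25) = -1.519531 < 0, so the root lies in [1.25, 1.5]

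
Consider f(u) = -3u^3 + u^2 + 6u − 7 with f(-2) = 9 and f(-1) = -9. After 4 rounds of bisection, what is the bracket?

u = -1.5 gives f = -3.625, negative; keep [-2, -1.5]
u = -1.75 gives f = 1.640625, positive; keep [-1.75, -1.5]
u = -1.625 gives f = -1.236328, negative; keep [-1.75, -1.625]
u = -1.6875 gives f = 0.1389, positive; keep [-1.6875, -1.625]

[-1.6875, -1.625]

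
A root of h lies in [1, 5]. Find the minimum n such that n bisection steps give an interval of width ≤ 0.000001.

22

Width after n steps is 4/2^n. Need 2^n ≥ 4/0.000001 = 4000000.
2^21 = 2097152 < 4000000 ≤ 2^22 = 4194304, so n = 22.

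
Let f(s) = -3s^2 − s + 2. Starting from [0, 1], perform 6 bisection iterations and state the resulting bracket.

[0.65625, 0.671875]

s = 0.5 gives f = 0.75, positive; keep [0.5, 1]
s = 0.75 gives f = -0.4375, negative; keep [0.5, 0.75]
s = 0.625 gives f = 0.203125, positive; keep [0.625, 0.75]
s = 0.6875 gives f = -0.1055, negative; keep [0.625, 0.6875]
s = 0.65625 gives f = 0.0518, positive; keep [0.65625, 0.6875]
s = 0.671875 gives f = -0.0261, negative; keep [0.65625, 0.671875]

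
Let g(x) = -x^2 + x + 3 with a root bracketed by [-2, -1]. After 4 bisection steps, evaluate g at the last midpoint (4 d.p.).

x = -1.5 gives g = -0.75, negative; keep [-1.5, -1]
x = -1.25 gives g = 0.1875, positive; keep [-1.5, -1.25]
x = -1.375 gives g = -0.265625, negative; keep [-1.375, -1.25]
x = -1.3125 gives g = -0.0352, negative; keep [-1.3125, -1.25]

-0.0352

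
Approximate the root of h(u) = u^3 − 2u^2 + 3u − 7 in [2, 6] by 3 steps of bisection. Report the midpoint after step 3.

2.5

m = 4, h(m) = 37 (+); new bracket [2, 4]
m = 3, h(m) = 11 (+); new bracket [2, 3]
m = 2.5, h(m) = 3.625 (+); new bracket [2, 2.5]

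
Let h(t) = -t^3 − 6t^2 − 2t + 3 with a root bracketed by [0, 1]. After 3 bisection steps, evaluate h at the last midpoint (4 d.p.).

midpoint 0.5: h = 0.375 > 0 → [0.5, 1]
midpoint 0.75: h = -2.296875 < 0 → [0.5, 0.75]
midpoint 0.625: h = -0.837891 < 0 → [0.5, 0.625]

-0.8379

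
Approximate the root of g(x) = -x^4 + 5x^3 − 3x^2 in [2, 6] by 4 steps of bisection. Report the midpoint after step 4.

4.25

g(4) = 16 > 0, so the root lies in [4, 6]
g(5) = -75 < 0, so the root lies in [4, 5]
g(4.5) = -15.1875 < 0, so the root lies in [4, 4.5]
g(4.25) = 3.3867 > 0, so the root lies in [4.25, 4.5]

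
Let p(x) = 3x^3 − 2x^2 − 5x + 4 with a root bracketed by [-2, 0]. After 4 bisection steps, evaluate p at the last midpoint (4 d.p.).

m = -1, p(m) = 4 (+); new bracket [-2, -1]
m = -1.5, p(m) = -3.125 (−); new bracket [-1.5, -1]
m = -1.25, p(m) = 1.265625 (+); new bracket [-1.5, -1.25]
m = -1.375, p(m) = -0.7051 (−); new bracket [-1.375, -1.25]

-0.7051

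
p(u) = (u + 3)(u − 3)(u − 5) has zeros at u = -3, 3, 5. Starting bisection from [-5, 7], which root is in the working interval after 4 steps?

p(1) = 32 > 0, so the root lies in [-5, 1]
p(-2) = 35 > 0, so the root lies in [-5, -2]
p(-3.5) = -27.625 < 0, so the root lies in [-3.5, -2]
p(-2.75) = 11.1406 > 0, so the root lies in [-3.5, -2.75]

-3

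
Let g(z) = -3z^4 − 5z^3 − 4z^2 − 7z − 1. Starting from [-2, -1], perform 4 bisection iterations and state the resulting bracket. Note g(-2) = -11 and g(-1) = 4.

[-1.6875, -1.625]

midpoint -1.5: g = 2.1875 > 0 → [-2, -1.5]
midpoint -1.75: g = -2.339844 < 0 → [-1.75, -1.5]
midpoint -1.625: g = 0.348877 > 0 → [-1.75, -1.625]
midpoint -1.6875: g = -0.8785 < 0 → [-1.6875, -1.625]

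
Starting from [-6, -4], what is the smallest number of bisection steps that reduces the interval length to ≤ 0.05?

Width after n steps is 2/2^n. Need 2^n ≥ 2/0.05 = 40.
2^5 = 32 < 40 ≤ 2^6 = 64, so n = 6.

6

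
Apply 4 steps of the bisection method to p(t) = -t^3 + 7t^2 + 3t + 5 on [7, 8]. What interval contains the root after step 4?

[7.4375, 7.5]

t = 7.5 gives p = -0.625, negative; keep [7, 7.5]
t = 7.25 gives p = 13.609375, positive; keep [7.25, 7.5]
t = 7.375 gives p = 6.728516, positive; keep [7.375, 7.5]
t = 7.4375 gives p = 3.1116, positive; keep [7.4375, 7.5]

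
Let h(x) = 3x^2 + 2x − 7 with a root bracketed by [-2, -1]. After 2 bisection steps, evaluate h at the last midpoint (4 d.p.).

m = -1.5, h(m) = -3.25 (−); new bracket [-2, -1.5]
m = -1.75, h(m) = -1.3125 (−); new bracket [-2, -1.75]

-1.3125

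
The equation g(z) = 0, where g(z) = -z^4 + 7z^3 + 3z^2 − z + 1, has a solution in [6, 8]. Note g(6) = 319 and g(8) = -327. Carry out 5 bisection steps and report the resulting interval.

z = 7 gives g = 141, positive; keep [7, 8]
z = 7.5 gives g = -48.6875, negative; keep [7, 7.5]
z = 7.25 gives g = 56.167969, positive; keep [7.25, 7.5]
z = 7.375 gives g = 6.3728, positive; keep [7.375, 7.5]
z = 7.4375 gives g = -20.4827, negative; keep [7.375, 7.4375]

[7.375, 7.4375]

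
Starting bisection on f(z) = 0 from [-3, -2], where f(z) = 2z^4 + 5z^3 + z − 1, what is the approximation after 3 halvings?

midpoint -2.5: f = -3.5 < 0 → [-3, -2.5]
midpoint -2.75: f = 6.648438 > 0 → [-2.75, -2.5]
midpoint -2.625: f = 0.896973 > 0 → [-2.625, -2.5]

-2.625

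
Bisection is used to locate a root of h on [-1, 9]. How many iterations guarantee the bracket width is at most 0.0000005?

Width after n steps is 10/2^n. Need 2^n ≥ 10/0.0000005 = 20000000.
2^24 = 16777216 < 20000000 ≤ 2^25 = 33554432, so n = 25.

25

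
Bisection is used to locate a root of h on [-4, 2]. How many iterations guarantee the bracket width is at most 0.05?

Width after n steps is 6/2^n. Need 2^n ≥ 6/0.05 = 120.
2^6 = 64 < 120 ≤ 2^7 = 128, so n = 7.

7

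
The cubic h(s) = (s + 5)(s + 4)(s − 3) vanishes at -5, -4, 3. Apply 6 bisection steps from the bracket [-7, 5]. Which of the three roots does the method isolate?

s = -1 gives h = -48, negative; keep [-1, 5]
s = 2 gives h = -42, negative; keep [2, 5]
s = 3.5 gives h = 31.875, positive; keep [2, 3.5]
s = 2.75 gives h = -13.0781, negative; keep [2.75, 3.5]
s = 3.125 gives h = 7.2363, positive; keep [2.75, 3.125]
s = 2.9375 gives h = -3.4417, negative; keep [2.9375, 3.125]

3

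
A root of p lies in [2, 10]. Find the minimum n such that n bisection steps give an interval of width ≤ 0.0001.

17

Width after n steps is 8/2^n. Need 2^n ≥ 8/0.0001 = 80000.
2^16 = 65536 < 80000 ≤ 2^17 = 131072, so n = 17.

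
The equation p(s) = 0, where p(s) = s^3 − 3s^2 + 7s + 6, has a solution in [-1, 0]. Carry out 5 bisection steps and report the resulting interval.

s = -0.5 gives p = 1.625, positive; keep [-1, -0.5]
s = -0.75 gives p = -1.359375, negative; keep [-0.75, -0.5]
s = -0.625 gives p = 0.208984, positive; keep [-0.75, -0.625]
s = -0.6875 gives p = -0.5554, negative; keep [-0.6875, -0.625]
s = -0.65625 gives p = -0.1684, negative; keep [-0.65625, -0.625]

[-0.65625, -0.625]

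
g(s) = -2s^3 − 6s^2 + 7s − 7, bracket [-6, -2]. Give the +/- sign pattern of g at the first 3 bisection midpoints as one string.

-++

midpoint -4: g = -3 < 0 → [-6, -4]
midpoint -5: g = 58 > 0 → [-5, -4]
midpoint -4.5: g = 22.25 > 0 → [-4.5, -4]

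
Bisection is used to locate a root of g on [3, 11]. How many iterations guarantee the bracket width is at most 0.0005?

14

Width after n steps is 8/2^n. Need 2^n ≥ 8/0.0005 = 16000.
2^13 = 8192 < 16000 ≤ 2^14 = 16384, so n = 14.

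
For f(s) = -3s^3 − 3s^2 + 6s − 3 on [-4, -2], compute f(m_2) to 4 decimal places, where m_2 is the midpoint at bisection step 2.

10.1250

f(-3) = 33 > 0, so the root lies in [-3, -2]
f(-2.5) = 10.125 > 0, so the root lies in [-2.5, -2]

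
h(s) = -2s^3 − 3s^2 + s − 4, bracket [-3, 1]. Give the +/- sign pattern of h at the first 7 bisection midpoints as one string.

--++-+-

h(-1) = -6 < 0, so the root lies in [-3, -1]
h(-2) = -2 < 0, so the root lies in [-3, -2]
h(-2.5) = 6 > 0, so the root lies in [-2.5, -2]
h(-2.25) = 1.3438 > 0, so the root lies in [-2.25, -2]
h(-2.125) = -0.4805 < 0, so the root lies in [-2.25, -2.125]
h(-2.1875) = 0.3921 > 0, so the root lies in [-2.1875, -2.125]
h(-2.15625) = -0.0539 < 0, so the root lies in [-2.1875, -2.15625]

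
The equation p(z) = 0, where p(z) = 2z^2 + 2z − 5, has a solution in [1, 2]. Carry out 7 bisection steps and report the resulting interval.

[1.15625, 1.1640625]

m = 1.5, p(m) = 2.5 (+); new bracket [1, 1.5]
m = 1.25, p(m) = 0.625 (+); new bracket [1, 1.25]
m = 1.125, p(m) = -0.21875 (−); new bracket [1.125, 1.25]
m = 1.1875, p(m) = 0.1953 (+); new bracket [1.125, 1.1875]
m = 1.15625, p(m) = -0.0137 (−); new bracket [1.15625, 1.1875]
m = 1.171875, p(m) = 0.0903 (+); new bracket [1.15625, 1.171875]
m = 1.1640625, p(m) = 0.0382 (+); new bracket [1.15625, 1.1640625]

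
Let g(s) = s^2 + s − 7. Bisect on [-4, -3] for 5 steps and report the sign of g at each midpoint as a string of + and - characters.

s = -3.5 gives g = 1.75, positive; keep [-3.5, -3]
s = -3.25 gives g = 0.3125, positive; keep [-3.25, -3]
s = -3.125 gives g = -0.359375, negative; keep [-3.25, -3.125]
s = -3.1875 gives g = -0.0273, negative; keep [-3.25, -3.1875]
s = -3.21875 gives g = 0.1416, positive; keep [-3.21875, -3.1875]

++--+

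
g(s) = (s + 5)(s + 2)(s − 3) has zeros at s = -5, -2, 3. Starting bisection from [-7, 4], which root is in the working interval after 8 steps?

3

m = -1.5, g(m) = -7.875 (−); new bracket [-1.5, 4]
m = 1.25, g(m) = -35.546875 (−); new bracket [1.25, 4]
m = 2.625, g(m) = -13.224609 (−); new bracket [2.625, 4]
m = 3.3125, g(m) = 13.8 (+); new bracket [2.625, 3.3125]
m = 2.96875, g(m) = -1.2373 (−); new bracket [2.96875, 3.3125]
m = 3.140625, g(m) = 5.8849 (+); new bracket [2.96875, 3.140625]
m = 3.0546875, g(m) = 2.2265 (+); new bracket [2.96875, 3.0546875]
m = 3.01171875, g(m) = 0.4705 (+); new bracket [2.96875, 3.01171875]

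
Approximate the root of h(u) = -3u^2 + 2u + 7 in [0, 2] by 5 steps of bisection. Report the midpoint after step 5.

u = 1 gives h = 6, positive; keep [1, 2]
u = 1.5 gives h = 3.25, positive; keep [1.5, 2]
u = 1.75 gives h = 1.3125, positive; keep [1.75, 2]
u = 1.875 gives h = 0.2031, positive; keep [1.875, 2]
u = 1.9375 gives h = -0.3867, negative; keep [1.875, 1.9375]

1.9375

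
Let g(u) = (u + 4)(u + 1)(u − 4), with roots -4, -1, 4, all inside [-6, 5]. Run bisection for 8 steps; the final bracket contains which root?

4

m = -0.5, g(m) = -7.875 (−); new bracket [-0.5, 5]
m = 2.25, g(m) = -35.546875 (−); new bracket [2.25, 5]
m = 3.625, g(m) = -13.224609 (−); new bracket [3.625, 5]
m = 4.3125, g(m) = 13.8 (+); new bracket [3.625, 4.3125]
m = 3.96875, g(m) = -1.2373 (−); new bracket [3.96875, 4.3125]
m = 4.140625, g(m) = 5.8849 (+); new bracket [3.96875, 4.140625]
m = 4.0546875, g(m) = 2.2265 (+); new bracket [3.96875, 4.0546875]
m = 4.01171875, g(m) = 0.4705 (+); new bracket [3.96875, 4.01171875]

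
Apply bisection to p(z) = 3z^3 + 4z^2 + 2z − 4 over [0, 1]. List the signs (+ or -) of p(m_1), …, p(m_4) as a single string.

m = 0.5, p(m) = -1.625 (−); new bracket [0.5, 1]
m = 0.75, p(m) = 1.015625 (+); new bracket [0.5, 0.75]
m = 0.625, p(m) = -0.455078 (−); new bracket [0.625, 0.75]
m = 0.6875, p(m) = 0.2405 (+); new bracket [0.625, 0.6875]

-+-+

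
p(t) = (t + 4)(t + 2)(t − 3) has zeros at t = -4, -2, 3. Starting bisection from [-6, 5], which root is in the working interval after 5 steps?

t = -0.5 gives p = -18.375, negative; keep [-0.5, 5]
t = 2.25 gives p = -19.921875, negative; keep [2.25, 5]
t = 3.625 gives p = 26.806641, positive; keep [2.25, 3.625]
t = 2.9375 gives p = -2.1409, negative; keep [2.9375, 3.625]
t = 3.28125 gives p = 10.8152, positive; keep [2.9375, 3.28125]

3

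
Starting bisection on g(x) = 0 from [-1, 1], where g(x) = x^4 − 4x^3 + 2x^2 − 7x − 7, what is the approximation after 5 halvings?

x = 0 gives g = -7, negative; keep [-1, 0]
x = -0.5 gives g = -2.4375, negative; keep [-1, -0.5]
x = -0.75 gives g = 1.378906, positive; keep [-0.75, -0.5]
x = -0.625 gives g = -0.7146, negative; keep [-0.75, -0.625]
x = -0.6875 gives g = 0.281, positive; keep [-0.6875, -0.625]

-0.6875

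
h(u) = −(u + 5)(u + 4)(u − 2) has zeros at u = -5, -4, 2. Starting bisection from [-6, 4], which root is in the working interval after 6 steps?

2

midpoint -1: h = 36 > 0 → [-1, 4]
midpoint 1.5: h = 17.875 > 0 → [1.5, 4]
midpoint 2.75: h = -39.234375 < 0 → [1.5, 2.75]
midpoint 2.125: h = -5.4551 < 0 → [1.5, 2.125]
midpoint 1.8125: h = 7.4246 > 0 → [1.8125, 2.125]
midpoint 1.96875: h = 1.2998 > 0 → [1.96875, 2.125]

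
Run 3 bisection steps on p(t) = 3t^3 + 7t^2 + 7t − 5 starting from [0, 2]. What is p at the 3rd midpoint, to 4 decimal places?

-2.7656

t = 1 gives p = 12, positive; keep [0, 1]
t = 0.5 gives p = 0.625, positive; keep [0, 0.5]
t = 0.25 gives p = -2.765625, negative; keep [0.25, 0.5]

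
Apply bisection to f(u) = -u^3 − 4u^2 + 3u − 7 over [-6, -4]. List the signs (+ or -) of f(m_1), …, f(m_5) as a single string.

midpoint -5: f = 3 > 0 → [-5, -4]
midpoint -4.5: f = -10.375 < 0 → [-5, -4.5]
midpoint -4.75: f = -4.328125 < 0 → [-5, -4.75]
midpoint -4.875: f = -0.8301 < 0 → [-5, -4.875]
midpoint -4.9375: f = 1.0427 > 0 → [-4.9375, -4.875]

+---+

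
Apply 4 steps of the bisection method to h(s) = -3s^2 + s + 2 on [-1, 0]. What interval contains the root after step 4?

s = -0.5 gives h = 0.75, positive; keep [-1, -0.5]
s = -0.75 gives h = -0.4375, negative; keep [-0.75, -0.5]
s = -0.625 gives h = 0.203125, positive; keep [-0.75, -0.625]
s = -0.6875 gives h = -0.1055, negative; keep [-0.6875, -0.625]

[-0.6875, -0.625]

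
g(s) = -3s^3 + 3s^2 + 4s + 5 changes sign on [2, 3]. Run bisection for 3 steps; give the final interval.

s = 2.5 gives g = -13.125, negative; keep [2, 2.5]
s = 2.25 gives g = -4.984375, negative; keep [2, 2.25]
s = 2.125 gives g = -1.740234, negative; keep [2, 2.125]

[2, 2.125]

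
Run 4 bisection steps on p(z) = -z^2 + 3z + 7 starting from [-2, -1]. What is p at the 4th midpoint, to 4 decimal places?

-0.1289

p(-1.5) = 0.25 > 0, so the root lies in [-2, -1.5]
p(-1.75) = -1.3125 < 0, so the root lies in [-1.75, -1.5]
p(-1.625) = -0.515625 < 0, so the root lies in [-1.625, -1.5]
p(-1.5625) = -0.1289 < 0, so the root lies in [-1.5625, -1.5]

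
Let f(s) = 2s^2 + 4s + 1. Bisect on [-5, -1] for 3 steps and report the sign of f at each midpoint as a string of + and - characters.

++-

m = -3, f(m) = 7 (+); new bracket [-3, -1]
m = -2, f(m) = 1 (+); new bracket [-2, -1]
m = -1.5, f(m) = -0.5 (−); new bracket [-2, -1.5]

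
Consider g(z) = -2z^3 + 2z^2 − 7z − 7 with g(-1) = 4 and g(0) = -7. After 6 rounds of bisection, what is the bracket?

[-0.734375, -0.71875]

m = -0.5, g(m) = -2.75 (−); new bracket [-1, -0.5]
m = -0.75, g(m) = 0.21875 (+); new bracket [-0.75, -0.5]
m = -0.625, g(m) = -1.355469 (−); new bracket [-0.75, -0.625]
m = -0.6875, g(m) = -0.5923 (−); new bracket [-0.75, -0.6875]
m = -0.71875, g(m) = -0.1929 (−); new bracket [-0.75, -0.71875]
m = -0.734375, g(m) = 0.0113 (+); new bracket [-0.734375, -0.71875]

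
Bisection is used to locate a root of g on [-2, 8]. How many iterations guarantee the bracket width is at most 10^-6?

24

Width after n steps is 10/2^n. Need 2^n ≥ 10/10^-6 = 10000000.
2^23 = 8388608 < 10000000 ≤ 2^24 = 16777216, so n = 24.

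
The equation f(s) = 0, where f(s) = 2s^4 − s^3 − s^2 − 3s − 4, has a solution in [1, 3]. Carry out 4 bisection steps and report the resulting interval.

midpoint 2: f = 10 > 0 → [1, 2]
midpoint 1.5: f = -4 < 0 → [1.5, 2]
midpoint 1.75: f = 1.085938 > 0 → [1.5, 1.75]
midpoint 1.625: f = -1.8608 < 0 → [1.625, 1.75]

[1.625, 1.75]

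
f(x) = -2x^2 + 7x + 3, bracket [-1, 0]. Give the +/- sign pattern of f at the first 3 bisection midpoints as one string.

x = -0.5 gives f = -1, negative; keep [-0.5, 0]
x = -0.25 gives f = 1.125, positive; keep [-0.5, -0.25]
x = -0.375 gives f = 0.09375, positive; keep [-0.5, -0.375]

-++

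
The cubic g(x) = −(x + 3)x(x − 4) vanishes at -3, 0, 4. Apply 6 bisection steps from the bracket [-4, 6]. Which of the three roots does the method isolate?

4

g(1) = 12 > 0, so the root lies in [1, 6]
g(3.5) = 11.375 > 0, so the root lies in [3.5, 6]
g(4.75) = -27.609375 < 0, so the root lies in [3.5, 4.75]
g(4.125) = -3.6738 < 0, so the root lies in [3.5, 4.125]
g(3.8125) = 4.8699 > 0, so the root lies in [3.8125, 4.125]
g(3.96875) = 0.8643 > 0, so the root lies in [3.96875, 4.125]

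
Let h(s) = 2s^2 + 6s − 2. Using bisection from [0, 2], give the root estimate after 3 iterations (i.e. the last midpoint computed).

0.25

h(1) = 6 > 0, so the root lies in [0, 1]
h(0.5) = 1.5 > 0, so the root lies in [0, 0.5]
h(0.25) = -0.375 < 0, so the root lies in [0.25, 0.5]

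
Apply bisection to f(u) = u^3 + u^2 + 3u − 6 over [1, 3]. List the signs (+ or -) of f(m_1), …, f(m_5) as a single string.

f(2) = 12 > 0, so the root lies in [1, 2]
f(1.5) = 4.125 > 0, so the root lies in [1, 1.5]
f(1.25) = 1.265625 > 0, so the root lies in [1, 1.25]
f(1.125) = 0.0645 > 0, so the root lies in [1, 1.125]
f(1.0625) = -0.4841 < 0, so the root lies in [1.0625, 1.125]

++++-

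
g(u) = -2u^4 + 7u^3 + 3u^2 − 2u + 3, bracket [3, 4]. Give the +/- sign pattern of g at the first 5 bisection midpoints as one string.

++-++

midpoint 3.5: g = 32.75 > 0 → [3.5, 4]
midpoint 3.75: g = 11.320312 > 0 → [3.75, 4]
midpoint 3.875: g = -3.342285 < 0 → [3.75, 3.875]
midpoint 3.8125: g = 4.3459 > 0 → [3.8125, 3.875]
midpoint 3.84375: g = 0.5932 > 0 → [3.84375, 3.875]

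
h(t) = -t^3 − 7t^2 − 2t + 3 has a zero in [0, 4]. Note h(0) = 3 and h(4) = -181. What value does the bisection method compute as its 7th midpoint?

0.53125

m = 2, h(m) = -37 (−); new bracket [0, 2]
m = 1, h(m) = -7 (−); new bracket [0, 1]
m = 0.5, h(m) = 0.125 (+); new bracket [0.5, 1]
m = 0.75, h(m) = -2.8594 (−); new bracket [0.5, 0.75]
m = 0.625, h(m) = -1.2285 (−); new bracket [0.5, 0.625]
m = 0.5625, h(m) = -0.5178 (−); new bracket [0.5, 0.5625]
m = 0.53125, h(m) = -0.188 (−); new bracket [0.5, 0.53125]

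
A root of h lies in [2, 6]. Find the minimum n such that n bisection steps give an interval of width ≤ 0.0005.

Width after n steps is 4/2^n. Need 2^n ≥ 4/0.0005 = 8000.
2^12 = 4096 < 8000 ≤ 2^13 = 8192, so n = 13.

13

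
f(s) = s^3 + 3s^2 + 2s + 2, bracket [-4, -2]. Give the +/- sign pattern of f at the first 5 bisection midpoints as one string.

s = -3 gives f = -4, negative; keep [-3, -2]
s = -2.5 gives f = 0.125, positive; keep [-3, -2.5]
s = -2.75 gives f = -1.609375, negative; keep [-2.75, -2.5]
s = -2.625 gives f = -0.666, negative; keep [-2.625, -2.5]
s = -2.5625 gives f = -0.2522, negative; keep [-2.5625, -2.5]

-+---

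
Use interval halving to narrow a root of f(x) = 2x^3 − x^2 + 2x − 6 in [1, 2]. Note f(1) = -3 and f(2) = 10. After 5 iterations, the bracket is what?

[1.34375, 1.375]

midpoint 1.5: f = 1.5 > 0 → [1, 1.5]
midpoint 1.25: f = -1.15625 < 0 → [1.25, 1.5]
midpoint 1.375: f = 0.058594 > 0 → [1.25, 1.375]
midpoint 1.3125: f = -0.5757 < 0 → [1.3125, 1.375]
midpoint 1.34375: f = -0.2654 < 0 → [1.34375, 1.375]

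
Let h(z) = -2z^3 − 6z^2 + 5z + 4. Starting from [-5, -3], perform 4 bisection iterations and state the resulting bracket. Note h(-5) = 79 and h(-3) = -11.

[-3.625, -3.5]

h(-4) = 16 > 0, so the root lies in [-4, -3]
h(-3.5) = -1.25 < 0, so the root lies in [-4, -3.5]
h(-3.75) = 6.34375 > 0, so the root lies in [-3.75, -3.5]
h(-3.625) = 2.3008 > 0, so the root lies in [-3.625, -3.5]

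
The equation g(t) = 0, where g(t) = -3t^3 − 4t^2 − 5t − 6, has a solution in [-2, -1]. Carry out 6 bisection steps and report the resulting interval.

[-1.265625, -1.25]

midpoint -1.5: g = 2.625 > 0 → [-1.5, -1]
midpoint -1.25: g = -0.140625 < 0 → [-1.5, -1.25]
midpoint -1.375: g = 1.111328 > 0 → [-1.375, -1.25]
midpoint -1.3125: g = 0.4548 > 0 → [-1.3125, -1.25]
midpoint -1.28125: g = 0.1497 > 0 → [-1.28125, -1.25]
midpoint -1.265625: g = 0.0028 > 0 → [-1.265625, -1.25]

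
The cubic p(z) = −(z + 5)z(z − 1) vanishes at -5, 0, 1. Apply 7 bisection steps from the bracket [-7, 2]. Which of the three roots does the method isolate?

-5

p(-2.5) = -21.875 < 0, so the root lies in [-7, -2.5]
p(-4.75) = -6.828125 < 0, so the root lies in [-7, -4.75]
p(-5.875) = 35.341797 > 0, so the root lies in [-5.875, -4.75]
p(-5.3125) = 10.4797 > 0, so the root lies in [-5.3125, -4.75]
p(-5.03125) = 0.9483 > 0, so the root lies in [-5.03125, -4.75]
p(-4.890625) = -3.151 < 0, so the root lies in [-5.03125, -4.890625]
p(-4.9609375) = -1.1551 < 0, so the root lies in [-5.03125, -4.9609375]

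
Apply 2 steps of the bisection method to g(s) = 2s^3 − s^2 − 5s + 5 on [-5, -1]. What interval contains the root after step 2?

m = -3, g(m) = -43 (−); new bracket [-3, -1]
m = -2, g(m) = -5 (−); new bracket [-2, -1]

[-2, -1]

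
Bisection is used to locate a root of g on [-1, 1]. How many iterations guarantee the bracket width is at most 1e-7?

Width after n steps is 2/2^n. Need 2^n ≥ 2/1e-7 = 20000000.
2^24 = 16777216 < 20000000 ≤ 2^25 = 33554432, so n = 25.

25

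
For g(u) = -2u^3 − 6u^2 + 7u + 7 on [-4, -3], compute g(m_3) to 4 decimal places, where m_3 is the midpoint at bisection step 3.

-1.9492

midpoint -3.5: g = -5.25 < 0 → [-4, -3.5]
midpoint -3.75: g = 1.84375 > 0 → [-3.75, -3.5]
midpoint -3.625: g = -1.949219 < 0 → [-3.75, -3.625]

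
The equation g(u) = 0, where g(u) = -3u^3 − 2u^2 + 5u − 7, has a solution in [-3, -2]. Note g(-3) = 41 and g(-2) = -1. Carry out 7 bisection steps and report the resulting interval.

[-2.046875, -2.0390625]

midpoint -2.5: g = 14.875 > 0 → [-2.5, -2]
midpoint -2.25: g = 5.796875 > 0 → [-2.25, -2]
midpoint -2.125: g = 2.130859 > 0 → [-2.125, -2]
midpoint -2.0625: g = 0.5007 > 0 → [-2.0625, -2]
midpoint -2.03125: g = -0.2655 < 0 → [-2.0625, -2.03125]
midpoint -2.046875: g = 0.1136 > 0 → [-2.046875, -2.03125]
midpoint -2.0390625: g = -0.077 < 0 → [-2.046875, -2.0390625]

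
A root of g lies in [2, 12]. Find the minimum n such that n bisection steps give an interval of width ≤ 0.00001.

20

Width after n steps is 10/2^n. Need 2^n ≥ 10/0.00001 = 1000000.
2^19 = 524288 < 1000000 ≤ 2^20 = 1048576, so n = 20.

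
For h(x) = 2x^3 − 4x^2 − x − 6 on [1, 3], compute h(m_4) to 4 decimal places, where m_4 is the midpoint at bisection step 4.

-0.0117

midpoint 2: h = -8 < 0 → [2, 3]
midpoint 2.5: h = -2.25 < 0 → [2.5, 3]
midpoint 2.75: h = 2.59375 > 0 → [2.5, 2.75]
midpoint 2.625: h = -0.0117 < 0 → [2.625, 2.75]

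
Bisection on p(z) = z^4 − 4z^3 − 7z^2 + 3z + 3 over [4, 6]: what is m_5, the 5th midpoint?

p(5) = -32 < 0, so the root lies in [5, 6]
p(5.5) = 57.3125 > 0, so the root lies in [5, 5.5]
p(5.25) = 6.691406 > 0, so the root lies in [5, 5.25]
p(5.125) = -14.0466 < 0, so the root lies in [5.125, 5.25]
p(5.1875) = -4.0378 < 0, so the root lies in [5.1875, 5.25]

5.1875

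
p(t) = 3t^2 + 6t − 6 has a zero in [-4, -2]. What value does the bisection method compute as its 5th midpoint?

p(-3) = 3 > 0, so the root lies in [-3, -2]
p(-2.5) = -2.25 < 0, so the root lies in [-3, -2.5]
p(-2.75) = 0.1875 > 0, so the root lies in [-2.75, -2.5]
p(-2.625) = -1.0781 < 0, so the root lies in [-2.75, -2.625]
p(-2.6875) = -0.457 < 0, so the root lies in [-2.75, -2.6875]

-2.6875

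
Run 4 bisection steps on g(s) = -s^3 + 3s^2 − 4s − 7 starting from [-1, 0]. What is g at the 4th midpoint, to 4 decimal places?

midpoint -0.5: g = -4.125 < 0 → [-1, -0.5]
midpoint -0.75: g = -1.890625 < 0 → [-1, -0.75]
midpoint -0.875: g = -0.533203 < 0 → [-1, -0.875]
midpoint -0.9375: g = 0.2107 > 0 → [-0.9375, -0.875]

0.2107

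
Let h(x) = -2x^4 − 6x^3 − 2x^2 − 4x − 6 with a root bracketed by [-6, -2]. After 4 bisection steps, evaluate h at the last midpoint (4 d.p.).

midpoint -4: h = -150 < 0 → [-4, -2]
midpoint -3: h = -12 < 0 → [-3, -2]
midpoint -2.5: h = 7.125 > 0 → [-3, -2.5]
midpoint -2.75: h = 0.2734 > 0 → [-3, -2.75]

0.2734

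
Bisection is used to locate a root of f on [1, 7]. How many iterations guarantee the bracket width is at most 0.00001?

20

Width after n steps is 6/2^n. Need 2^n ≥ 6/0.00001 = 600000.
2^19 = 524288 < 600000 ≤ 2^20 = 1048576, so n = 20.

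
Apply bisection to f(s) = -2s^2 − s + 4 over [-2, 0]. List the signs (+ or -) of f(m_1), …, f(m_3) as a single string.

++-

s = -1 gives f = 3, positive; keep [-2, -1]
s = -1.5 gives f = 1, positive; keep [-2, -1.5]
s = -1.75 gives f = -0.375, negative; keep [-1.75, -1.5]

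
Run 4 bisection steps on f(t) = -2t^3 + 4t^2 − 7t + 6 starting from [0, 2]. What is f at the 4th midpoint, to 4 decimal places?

0.3398

f(1) = 1 > 0, so the root lies in [1, 2]
f(1.5) = -2.25 < 0, so the root lies in [1, 1.5]
f(1.25) = -0.40625 < 0, so the root lies in [1, 1.25]
f(1.125) = 0.3398 > 0, so the root lies in [1.125, 1.25]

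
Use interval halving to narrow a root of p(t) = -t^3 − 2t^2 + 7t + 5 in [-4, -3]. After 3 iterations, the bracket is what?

[-3.625, -3.5]

p(-3.5) = -1.125 < 0, so the root lies in [-4, -3.5]
p(-3.75) = 3.359375 > 0, so the root lies in [-3.75, -3.5]
p(-3.625) = 0.978516 > 0, so the root lies in [-3.625, -3.5]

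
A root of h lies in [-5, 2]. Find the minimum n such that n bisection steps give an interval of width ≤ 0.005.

11

Width after n steps is 7/2^n. Need 2^n ≥ 7/0.005 = 1400.
2^10 = 1024 < 1400 ≤ 2^11 = 2048, so n = 11.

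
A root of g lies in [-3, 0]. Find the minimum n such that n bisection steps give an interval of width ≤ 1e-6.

Width after n steps is 3/2^n. Need 2^n ≥ 3/1e-6 = 3000000.
2^21 = 2097152 < 3000000 ≤ 2^22 = 4194304, so n = 22.

22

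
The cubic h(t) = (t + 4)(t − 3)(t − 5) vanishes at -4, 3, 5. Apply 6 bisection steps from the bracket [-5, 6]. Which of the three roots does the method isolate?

h(0.5) = 50.625 > 0, so the root lies in [-5, 0.5]
h(-2.25) = 66.609375 > 0, so the root lies in [-5, -2.25]
h(-3.625) = 21.427734 > 0, so the root lies in [-5, -3.625]
h(-4.3125) = -21.2805 < 0, so the root lies in [-4.3125, -3.625]
h(-3.96875) = 1.9532 > 0, so the root lies in [-4.3125, -3.96875]
h(-4.140625) = -9.1786 < 0, so the root lies in [-4.140625, -3.96875]

-4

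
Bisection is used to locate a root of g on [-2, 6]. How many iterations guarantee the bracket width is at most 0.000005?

21

Width after n steps is 8/2^n. Need 2^n ≥ 8/0.000005 = 1600000.
2^20 = 1048576 < 1600000 ≤ 2^21 = 2097152, so n = 21.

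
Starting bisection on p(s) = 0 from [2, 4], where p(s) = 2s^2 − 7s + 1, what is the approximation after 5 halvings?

p(3) = -2 < 0, so the root lies in [3, 4]
p(3.5) = 1 > 0, so the root lies in [3, 3.5]
p(3.25) = -0.625 < 0, so the root lies in [3.25, 3.5]
p(3.375) = 0.1562 > 0, so the root lies in [3.25, 3.375]
p(3.3125) = -0.2422 < 0, so the root lies in [3.3125, 3.375]

3.3125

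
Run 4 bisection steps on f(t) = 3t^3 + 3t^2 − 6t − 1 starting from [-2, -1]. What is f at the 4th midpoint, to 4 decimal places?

midpoint -1.5: f = 4.625 > 0 → [-2, -1.5]
midpoint -1.75: f = 2.609375 > 0 → [-2, -1.75]
midpoint -1.875: f = 1.021484 > 0 → [-2, -1.875]
midpoint -1.9375: f = 0.0671 > 0 → [-2, -1.9375]

0.0671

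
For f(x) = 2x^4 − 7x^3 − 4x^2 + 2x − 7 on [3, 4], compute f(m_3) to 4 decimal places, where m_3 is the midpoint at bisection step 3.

-15.6733

x = 3.5 gives f = -49, negative; keep [3.5, 4]
x = 3.75 gives f = -29.382812, negative; keep [3.75, 4]
x = 3.875 gives f = -15.67334, negative; keep [3.875, 4]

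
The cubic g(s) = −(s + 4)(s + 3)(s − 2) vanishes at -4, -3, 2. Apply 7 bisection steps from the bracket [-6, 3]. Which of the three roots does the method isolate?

midpoint -1.5: g = 13.125 > 0 → [-1.5, 3]
midpoint 0.75: g = 22.265625 > 0 → [0.75, 3]
midpoint 1.875: g = 3.580078 > 0 → [1.875, 3]
midpoint 2.4375: g = -15.3142 < 0 → [1.875, 2.4375]
midpoint 2.15625: g = -4.9599 < 0 → [1.875, 2.15625]
midpoint 2.015625: g = -0.4714 < 0 → [1.875, 2.015625]
midpoint 1.9453125: g = 1.6079 > 0 → [1.9453125, 2.015625]

2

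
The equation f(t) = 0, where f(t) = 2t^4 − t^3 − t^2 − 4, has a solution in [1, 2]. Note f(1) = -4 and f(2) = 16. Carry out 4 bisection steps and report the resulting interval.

[1.4375, 1.5]

f(1.5) = 0.5 > 0, so the root lies in [1, 1.5]
f(1.25) = -2.632812 < 0, so the root lies in [1.25, 1.5]
f(1.375) = -1.341309 < 0, so the root lies in [1.375, 1.5]
f(1.4375) = -0.4968 < 0, so the root lies in [1.4375, 1.5]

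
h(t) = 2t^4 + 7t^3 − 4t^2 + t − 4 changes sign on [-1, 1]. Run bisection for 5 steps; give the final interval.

h(0) = -4 < 0, so the root lies in [0, 1]
h(0.5) = -3.5 < 0, so the root lies in [0.5, 1]
h(0.75) = -1.914062 < 0, so the root lies in [0.75, 1]
h(0.875) = -0.3257 < 0, so the root lies in [0.875, 1]
h(0.9375) = 0.7346 > 0, so the root lies in [0.875, 0.9375]

[0.875, 0.9375]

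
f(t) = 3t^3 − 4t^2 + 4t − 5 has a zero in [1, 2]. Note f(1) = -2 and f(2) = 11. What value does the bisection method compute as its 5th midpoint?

t = 1.5 gives f = 2.125, positive; keep [1, 1.5]
t = 1.25 gives f = -0.390625, negative; keep [1.25, 1.5]
t = 1.375 gives f = 0.736328, positive; keep [1.25, 1.375]
t = 1.3125 gives f = 0.1423, positive; keep [1.25, 1.3125]
t = 1.28125 gives f = -0.1315, negative; keep [1.28125, 1.3125]

1.28125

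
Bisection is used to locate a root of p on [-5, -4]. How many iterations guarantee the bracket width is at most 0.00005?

Width after n steps is 1/2^n. Need 2^n ≥ 1/0.00005 = 20000.
2^14 = 16384 < 20000 ≤ 2^15 = 32768, so n = 15.

15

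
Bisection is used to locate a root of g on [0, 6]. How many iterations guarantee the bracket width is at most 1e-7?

26

Width after n steps is 6/2^n. Need 2^n ≥ 6/1e-7 = 60000000.
2^25 = 33554432 < 60000000 ≤ 2^26 = 67108864, so n = 26.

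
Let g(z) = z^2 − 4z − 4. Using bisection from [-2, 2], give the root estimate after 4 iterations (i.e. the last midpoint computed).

m = 0, g(m) = -4 (−); new bracket [-2, 0]
m = -1, g(m) = 1 (+); new bracket [-1, 0]
m = -0.5, g(m) = -1.75 (−); new bracket [-1, -0.5]
m = -0.75, g(m) = -0.4375 (−); new bracket [-1, -0.75]

-0.75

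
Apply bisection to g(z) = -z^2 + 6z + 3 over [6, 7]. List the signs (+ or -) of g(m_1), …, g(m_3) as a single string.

g(6.5) = -0.25 < 0, so the root lies in [6, 6.5]
g(6.25) = 1.4375 > 0, so the root lies in [6.25, 6.5]
g(6.375) = 0.609375 > 0, so the root lies in [6.375, 6.5]

-++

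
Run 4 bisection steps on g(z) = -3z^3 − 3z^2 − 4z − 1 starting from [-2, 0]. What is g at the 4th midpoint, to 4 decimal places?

midpoint -1: g = 3 > 0 → [-1, 0]
midpoint -0.5: g = 0.625 > 0 → [-0.5, 0]
midpoint -0.25: g = -0.140625 < 0 → [-0.5, -0.25]
midpoint -0.375: g = 0.2363 > 0 → [-0.375, -0.25]

0.2363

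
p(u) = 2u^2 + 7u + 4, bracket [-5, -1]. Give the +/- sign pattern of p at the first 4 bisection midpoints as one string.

+---

midpoint -3: p = 1 > 0 → [-3, -1]
midpoint -2: p = -2 < 0 → [-3, -2]
midpoint -2.5: p = -1 < 0 → [-3, -2.5]
midpoint -2.75: p = -0.125 < 0 → [-3, -2.75]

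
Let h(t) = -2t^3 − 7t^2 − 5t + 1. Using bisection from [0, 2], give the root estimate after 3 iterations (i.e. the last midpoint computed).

t = 1 gives h = -13, negative; keep [0, 1]
t = 0.5 gives h = -3.5, negative; keep [0, 0.5]
t = 0.25 gives h = -0.71875, negative; keep [0, 0.25]

0.25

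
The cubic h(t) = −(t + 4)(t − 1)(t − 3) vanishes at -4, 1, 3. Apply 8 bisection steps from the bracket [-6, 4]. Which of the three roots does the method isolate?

midpoint -1: h = -24 < 0 → [-6, -1]
midpoint -3.5: h = -14.625 < 0 → [-6, -3.5]
midpoint -4.75: h = 33.421875 > 0 → [-4.75, -3.5]
midpoint -4.125: h = 4.5645 > 0 → [-4.125, -3.5]
midpoint -3.8125: h = -6.1472 < 0 → [-4.125, -3.8125]
midpoint -3.96875: h = -1.0821 < 0 → [-4.125, -3.96875]
midpoint -4.046875: h = 1.6671 > 0 → [-4.046875, -3.96875]
midpoint -4.0078125: h = 0.2742 > 0 → [-4.0078125, -3.96875]

-4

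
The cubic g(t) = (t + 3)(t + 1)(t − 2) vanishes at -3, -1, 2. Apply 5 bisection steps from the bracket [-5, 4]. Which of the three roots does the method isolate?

2

t = -0.5 gives g = -3.125, negative; keep [-0.5, 4]
t = 1.75 gives g = -3.265625, negative; keep [1.75, 4]
t = 2.875 gives g = 19.919922, positive; keep [1.75, 2.875]
t = 2.3125 gives g = 5.4993, positive; keep [1.75, 2.3125]
t = 2.03125 gives g = 0.4766, positive; keep [1.75, 2.03125]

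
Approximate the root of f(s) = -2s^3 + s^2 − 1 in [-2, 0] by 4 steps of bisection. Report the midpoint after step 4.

-0.625

midpoint -1: f = 2 > 0 → [-1, 0]
midpoint -0.5: f = -0.5 < 0 → [-1, -0.5]
midpoint -0.75: f = 0.40625 > 0 → [-0.75, -0.5]
midpoint -0.625: f = -0.1211 < 0 → [-0.75, -0.625]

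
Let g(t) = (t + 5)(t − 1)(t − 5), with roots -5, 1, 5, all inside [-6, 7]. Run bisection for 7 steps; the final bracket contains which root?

g(0.5) = 12.375 > 0, so the root lies in [-6, 0.5]
g(-2.75) = 65.390625 > 0, so the root lies in [-6, -2.75]
g(-4.375) = 31.494141 > 0, so the root lies in [-6, -4.375]
g(-5.1875) = -11.8191 < 0, so the root lies in [-5.1875, -4.375]
g(-4.78125) = 12.3698 > 0, so the root lies in [-5.1875, -4.78125]
g(-4.984375) = 0.9336 > 0, so the root lies in [-5.1875, -4.984375]
g(-5.0859375) = -5.275 < 0, so the root lies in [-5.0859375, -4.984375]

-5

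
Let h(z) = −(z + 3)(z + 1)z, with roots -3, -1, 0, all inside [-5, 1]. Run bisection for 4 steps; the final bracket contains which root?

z = -2 gives h = -2, negative; keep [-5, -2]
z = -3.5 gives h = 4.375, positive; keep [-3.5, -2]
z = -2.75 gives h = -1.203125, negative; keep [-3.5, -2.75]
z = -3.125 gives h = 0.8301, positive; keep [-3.125, -2.75]

-3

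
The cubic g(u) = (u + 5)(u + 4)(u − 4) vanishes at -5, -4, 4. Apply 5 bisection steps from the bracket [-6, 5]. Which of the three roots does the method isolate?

m = -0.5, g(m) = -70.875 (−); new bracket [-0.5, 5]
m = 2.25, g(m) = -79.296875 (−); new bracket [2.25, 5]
m = 3.625, g(m) = -24.662109 (−); new bracket [3.625, 5]
m = 4.3125, g(m) = 24.1907 (+); new bracket [3.625, 4.3125]
m = 3.96875, g(m) = -2.2334 (−); new bracket [3.96875, 4.3125]

4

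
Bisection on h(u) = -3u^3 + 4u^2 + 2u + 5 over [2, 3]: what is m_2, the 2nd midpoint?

h(2.5) = -11.875 < 0, so the root lies in [2, 2.5]
h(2.25) = -4.421875 < 0, so the root lies in [2, 2.25]

2.25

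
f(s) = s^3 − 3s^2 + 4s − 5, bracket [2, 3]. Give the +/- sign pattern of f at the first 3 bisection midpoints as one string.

++-

midpoint 2.5: f = 1.875 > 0 → [2, 2.5]
midpoint 2.25: f = 0.203125 > 0 → [2, 2.25]
midpoint 2.125: f = -0.451172 < 0 → [2.125, 2.25]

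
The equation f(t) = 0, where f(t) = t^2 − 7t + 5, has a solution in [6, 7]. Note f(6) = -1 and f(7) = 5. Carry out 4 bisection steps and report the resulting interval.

[6.1875, 6.25]

midpoint 6.5: f = 1.75 > 0 → [6, 6.5]
midpoint 6.25: f = 0.3125 > 0 → [6, 6.25]
midpoint 6.125: f = -0.359375 < 0 → [6.125, 6.25]
midpoint 6.1875: f = -0.0273 < 0 → [6.1875, 6.25]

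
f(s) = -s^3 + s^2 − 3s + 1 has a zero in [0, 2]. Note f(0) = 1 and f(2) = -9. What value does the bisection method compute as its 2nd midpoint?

0.5

s = 1 gives f = -2, negative; keep [0, 1]
s = 0.5 gives f = -0.375, negative; keep [0, 0.5]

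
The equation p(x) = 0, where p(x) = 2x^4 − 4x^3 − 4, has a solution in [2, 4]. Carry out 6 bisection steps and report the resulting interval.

[2.1875, 2.21875]

m = 3, p(m) = 50 (+); new bracket [2, 3]
m = 2.5, p(m) = 11.625 (+); new bracket [2, 2.5]
m = 2.25, p(m) = 1.695312 (+); new bracket [2, 2.25]
m = 2.125, p(m) = -1.6011 (−); new bracket [2.125, 2.25]
m = 2.1875, p(m) = -0.0747 (−); new bracket [2.1875, 2.25]
m = 2.21875, p(m) = 0.7786 (+); new bracket [2.1875, 2.21875]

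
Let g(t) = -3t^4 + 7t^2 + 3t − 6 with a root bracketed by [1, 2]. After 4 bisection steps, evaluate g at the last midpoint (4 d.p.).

midpoint 1.5: g = -0.9375 < 0 → [1, 1.5]
midpoint 1.25: g = 1.363281 > 0 → [1.25, 1.5]
midpoint 1.375: g = 0.635986 > 0 → [1.375, 1.5]
midpoint 1.4375: g = -0.0328 < 0 → [1.375, 1.4375]

-0.0328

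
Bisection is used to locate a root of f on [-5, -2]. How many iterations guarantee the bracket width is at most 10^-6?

Width after n steps is 3/2^n. Need 2^n ≥ 3/10^-6 = 3000000.
2^21 = 2097152 < 3000000 ≤ 2^22 = 4194304, so n = 22.

22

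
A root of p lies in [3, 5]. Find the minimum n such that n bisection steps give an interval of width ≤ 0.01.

8

Width after n steps is 2/2^n. Need 2^n ≥ 2/0.01 = 200.
2^7 = 128 < 200 ≤ 2^8 = 256, so n = 8.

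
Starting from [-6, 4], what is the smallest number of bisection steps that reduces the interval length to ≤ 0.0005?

15

Width after n steps is 10/2^n. Need 2^n ≥ 10/0.0005 = 20000.
2^14 = 16384 < 20000 ≤ 2^15 = 32768, so n = 15.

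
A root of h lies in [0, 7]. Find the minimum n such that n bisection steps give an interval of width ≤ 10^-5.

Width after n steps is 7/2^n. Need 2^n ≥ 7/10^-5 = 700000.
2^19 = 524288 < 700000 ≤ 2^20 = 1048576, so n = 20.

20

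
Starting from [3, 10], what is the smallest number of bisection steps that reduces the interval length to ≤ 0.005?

Width after n steps is 7/2^n. Need 2^n ≥ 7/0.005 = 1400.
2^10 = 1024 < 1400 ≤ 2^11 = 2048, so n = 11.

11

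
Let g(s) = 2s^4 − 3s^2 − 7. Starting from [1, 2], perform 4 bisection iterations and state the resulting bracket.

s = 1.5 gives g = -3.625, negative; keep [1.5, 2]
s = 1.75 gives g = 2.570312, positive; keep [1.5, 1.75]
s = 1.625 gives g = -0.976074, negative; keep [1.625, 1.75]
s = 1.6875 gives g = 0.6753, positive; keep [1.625, 1.6875]

[1.625, 1.6875]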